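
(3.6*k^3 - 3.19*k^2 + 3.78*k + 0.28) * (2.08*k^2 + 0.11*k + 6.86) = 7.488*k^5 - 6.2392*k^4 + 32.2075*k^3 - 20.8852*k^2 + 25.9616*k + 1.9208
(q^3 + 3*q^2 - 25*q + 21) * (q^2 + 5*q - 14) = q^5 + 8*q^4 - 24*q^3 - 146*q^2 + 455*q - 294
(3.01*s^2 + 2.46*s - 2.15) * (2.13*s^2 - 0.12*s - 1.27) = 6.4113*s^4 + 4.8786*s^3 - 8.6974*s^2 - 2.8662*s + 2.7305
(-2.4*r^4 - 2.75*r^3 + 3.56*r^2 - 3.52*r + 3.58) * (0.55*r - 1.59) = -1.32*r^5 + 2.3035*r^4 + 6.3305*r^3 - 7.5964*r^2 + 7.5658*r - 5.6922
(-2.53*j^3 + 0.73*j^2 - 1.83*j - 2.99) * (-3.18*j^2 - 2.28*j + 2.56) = 8.0454*j^5 + 3.447*j^4 - 2.3218*j^3 + 15.5494*j^2 + 2.1324*j - 7.6544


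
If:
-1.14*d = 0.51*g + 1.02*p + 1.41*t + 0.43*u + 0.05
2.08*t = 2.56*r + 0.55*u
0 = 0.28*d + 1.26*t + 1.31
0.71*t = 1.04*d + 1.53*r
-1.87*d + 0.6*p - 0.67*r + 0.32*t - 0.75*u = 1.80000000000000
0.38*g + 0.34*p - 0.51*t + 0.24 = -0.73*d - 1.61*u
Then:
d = 0.53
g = -5.94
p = 4.01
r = -0.90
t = -1.16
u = -0.20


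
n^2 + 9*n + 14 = (n + 2)*(n + 7)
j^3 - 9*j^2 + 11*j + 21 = (j - 7)*(j - 3)*(j + 1)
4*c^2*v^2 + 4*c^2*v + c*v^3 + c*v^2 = v*(4*c + v)*(c*v + c)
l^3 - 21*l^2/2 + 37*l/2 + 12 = (l - 8)*(l - 3)*(l + 1/2)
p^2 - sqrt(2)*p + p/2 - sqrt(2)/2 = (p + 1/2)*(p - sqrt(2))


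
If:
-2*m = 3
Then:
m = -3/2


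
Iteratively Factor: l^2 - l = (l)*(l - 1)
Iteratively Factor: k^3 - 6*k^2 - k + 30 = (k - 5)*(k^2 - k - 6) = (k - 5)*(k + 2)*(k - 3)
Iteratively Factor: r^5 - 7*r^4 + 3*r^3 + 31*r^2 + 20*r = (r - 5)*(r^4 - 2*r^3 - 7*r^2 - 4*r) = (r - 5)*(r - 4)*(r^3 + 2*r^2 + r) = (r - 5)*(r - 4)*(r + 1)*(r^2 + r) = r*(r - 5)*(r - 4)*(r + 1)*(r + 1)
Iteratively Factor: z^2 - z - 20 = (z - 5)*(z + 4)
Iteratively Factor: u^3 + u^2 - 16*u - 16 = (u + 4)*(u^2 - 3*u - 4) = (u + 1)*(u + 4)*(u - 4)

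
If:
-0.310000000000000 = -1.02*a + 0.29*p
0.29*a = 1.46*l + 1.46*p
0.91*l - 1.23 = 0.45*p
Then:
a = 0.05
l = 0.91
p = -0.90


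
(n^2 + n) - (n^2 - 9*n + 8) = 10*n - 8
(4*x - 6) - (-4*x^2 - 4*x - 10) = 4*x^2 + 8*x + 4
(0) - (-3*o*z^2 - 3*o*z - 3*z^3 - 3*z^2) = 3*o*z^2 + 3*o*z + 3*z^3 + 3*z^2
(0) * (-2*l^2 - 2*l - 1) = 0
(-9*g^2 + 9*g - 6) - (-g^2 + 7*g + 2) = -8*g^2 + 2*g - 8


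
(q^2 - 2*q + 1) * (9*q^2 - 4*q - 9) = 9*q^4 - 22*q^3 + 8*q^2 + 14*q - 9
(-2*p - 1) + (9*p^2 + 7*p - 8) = 9*p^2 + 5*p - 9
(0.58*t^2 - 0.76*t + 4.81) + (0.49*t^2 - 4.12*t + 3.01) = 1.07*t^2 - 4.88*t + 7.82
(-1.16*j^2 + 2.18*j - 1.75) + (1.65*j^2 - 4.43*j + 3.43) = 0.49*j^2 - 2.25*j + 1.68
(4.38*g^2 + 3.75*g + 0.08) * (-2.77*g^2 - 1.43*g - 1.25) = -12.1326*g^4 - 16.6509*g^3 - 11.0591*g^2 - 4.8019*g - 0.1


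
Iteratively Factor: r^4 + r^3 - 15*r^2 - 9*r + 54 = (r + 3)*(r^3 - 2*r^2 - 9*r + 18) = (r - 3)*(r + 3)*(r^2 + r - 6) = (r - 3)*(r - 2)*(r + 3)*(r + 3)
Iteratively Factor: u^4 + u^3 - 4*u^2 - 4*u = (u + 2)*(u^3 - u^2 - 2*u) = (u - 2)*(u + 2)*(u^2 + u) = u*(u - 2)*(u + 2)*(u + 1)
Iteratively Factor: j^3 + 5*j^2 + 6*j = (j + 3)*(j^2 + 2*j) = j*(j + 3)*(j + 2)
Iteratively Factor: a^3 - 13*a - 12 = (a + 1)*(a^2 - a - 12) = (a - 4)*(a + 1)*(a + 3)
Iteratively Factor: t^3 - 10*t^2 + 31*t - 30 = (t - 3)*(t^2 - 7*t + 10) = (t - 3)*(t - 2)*(t - 5)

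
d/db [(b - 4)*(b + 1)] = 2*b - 3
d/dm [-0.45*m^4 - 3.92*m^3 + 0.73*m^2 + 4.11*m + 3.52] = -1.8*m^3 - 11.76*m^2 + 1.46*m + 4.11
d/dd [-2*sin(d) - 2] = -2*cos(d)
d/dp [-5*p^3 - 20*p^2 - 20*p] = -15*p^2 - 40*p - 20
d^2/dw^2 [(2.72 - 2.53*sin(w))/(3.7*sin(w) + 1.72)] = (-53.33772*sin(w)^2 + 24.794832*sin(w) + 106.67544)/(50.653*sin(w)^3 + 70.6404*sin(w)^2 + 32.83824*sin(w) + 5.088448)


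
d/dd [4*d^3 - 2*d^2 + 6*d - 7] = 12*d^2 - 4*d + 6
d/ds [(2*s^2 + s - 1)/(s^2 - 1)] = -1/(s^2 - 2*s + 1)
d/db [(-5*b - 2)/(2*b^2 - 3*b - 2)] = 2*(5*b^2 + 4*b + 2)/(4*b^4 - 12*b^3 + b^2 + 12*b + 4)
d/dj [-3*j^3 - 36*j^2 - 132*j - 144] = -9*j^2 - 72*j - 132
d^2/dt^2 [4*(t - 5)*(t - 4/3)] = 8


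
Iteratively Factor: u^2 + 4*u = (u)*(u + 4)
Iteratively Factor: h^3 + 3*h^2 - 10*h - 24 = (h + 2)*(h^2 + h - 12) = (h - 3)*(h + 2)*(h + 4)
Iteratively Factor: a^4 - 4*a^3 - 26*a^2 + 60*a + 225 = (a - 5)*(a^3 + a^2 - 21*a - 45) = (a - 5)^2*(a^2 + 6*a + 9) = (a - 5)^2*(a + 3)*(a + 3)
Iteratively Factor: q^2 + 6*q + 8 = (q + 2)*(q + 4)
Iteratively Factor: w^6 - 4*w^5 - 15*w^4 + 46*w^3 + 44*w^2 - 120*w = (w)*(w^5 - 4*w^4 - 15*w^3 + 46*w^2 + 44*w - 120) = w*(w - 5)*(w^4 + w^3 - 10*w^2 - 4*w + 24) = w*(w - 5)*(w - 2)*(w^3 + 3*w^2 - 4*w - 12) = w*(w - 5)*(w - 2)^2*(w^2 + 5*w + 6) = w*(w - 5)*(w - 2)^2*(w + 2)*(w + 3)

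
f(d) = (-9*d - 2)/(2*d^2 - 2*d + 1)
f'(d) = (2 - 4*d)*(-9*d - 2)/(2*d^2 - 2*d + 1)^2 - 9/(2*d^2 - 2*d + 1) = (18*d^2 + 8*d - 13)/(4*d^4 - 8*d^3 + 8*d^2 - 4*d + 1)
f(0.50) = -13.00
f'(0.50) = -18.00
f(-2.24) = 1.17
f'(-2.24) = 0.25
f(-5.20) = 0.68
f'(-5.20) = 0.10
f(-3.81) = 0.86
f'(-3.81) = 0.15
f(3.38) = -1.90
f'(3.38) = 0.75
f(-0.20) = -0.14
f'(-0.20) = -6.34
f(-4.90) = 0.72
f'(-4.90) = 0.11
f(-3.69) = 0.88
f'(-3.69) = 0.16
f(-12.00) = 0.34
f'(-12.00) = 0.03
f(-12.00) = 0.34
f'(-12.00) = 0.03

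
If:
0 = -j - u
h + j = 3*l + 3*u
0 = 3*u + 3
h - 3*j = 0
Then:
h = 3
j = 1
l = 7/3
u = -1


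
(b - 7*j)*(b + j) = b^2 - 6*b*j - 7*j^2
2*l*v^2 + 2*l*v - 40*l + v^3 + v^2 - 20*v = (2*l + v)*(v - 4)*(v + 5)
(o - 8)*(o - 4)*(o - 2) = o^3 - 14*o^2 + 56*o - 64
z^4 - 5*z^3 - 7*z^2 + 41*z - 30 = (z - 5)*(z - 2)*(z - 1)*(z + 3)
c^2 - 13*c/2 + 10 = (c - 4)*(c - 5/2)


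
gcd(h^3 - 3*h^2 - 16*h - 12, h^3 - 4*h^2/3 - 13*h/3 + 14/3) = h + 2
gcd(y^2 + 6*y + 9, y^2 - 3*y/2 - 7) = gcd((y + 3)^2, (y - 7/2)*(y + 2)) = 1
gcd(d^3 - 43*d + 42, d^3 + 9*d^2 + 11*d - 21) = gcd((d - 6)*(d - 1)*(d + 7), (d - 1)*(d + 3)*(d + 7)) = d^2 + 6*d - 7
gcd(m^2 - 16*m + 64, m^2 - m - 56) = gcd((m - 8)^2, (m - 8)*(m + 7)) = m - 8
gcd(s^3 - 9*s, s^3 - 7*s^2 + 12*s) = s^2 - 3*s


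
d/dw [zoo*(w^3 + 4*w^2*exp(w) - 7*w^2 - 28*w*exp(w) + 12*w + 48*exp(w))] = zoo*(w^2*exp(w) + w^2 + w*exp(w) + w + exp(w) + 1)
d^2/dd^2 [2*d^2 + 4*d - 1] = 4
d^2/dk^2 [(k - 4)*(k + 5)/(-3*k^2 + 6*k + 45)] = 2*(-3*k^3 + 15*k^2 - 165*k + 185)/(3*(k^6 - 6*k^5 - 33*k^4 + 172*k^3 + 495*k^2 - 1350*k - 3375))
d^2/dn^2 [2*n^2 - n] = 4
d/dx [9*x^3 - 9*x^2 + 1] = 9*x*(3*x - 2)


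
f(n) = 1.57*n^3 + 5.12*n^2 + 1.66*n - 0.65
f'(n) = 4.71*n^2 + 10.24*n + 1.66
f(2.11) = 40.40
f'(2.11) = 44.24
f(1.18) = 11.02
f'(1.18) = 20.30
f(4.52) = 256.44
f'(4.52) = 144.17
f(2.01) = 36.12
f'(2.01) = 41.27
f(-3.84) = -20.43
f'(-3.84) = 31.79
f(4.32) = 228.65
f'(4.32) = 133.80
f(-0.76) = 0.36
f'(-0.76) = -3.40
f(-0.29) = -0.74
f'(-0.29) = -0.91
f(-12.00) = -1996.25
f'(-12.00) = 557.02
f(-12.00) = -1996.25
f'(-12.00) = 557.02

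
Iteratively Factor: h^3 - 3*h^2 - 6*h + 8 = (h - 4)*(h^2 + h - 2) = (h - 4)*(h - 1)*(h + 2)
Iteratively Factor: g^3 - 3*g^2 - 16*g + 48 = (g + 4)*(g^2 - 7*g + 12) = (g - 3)*(g + 4)*(g - 4)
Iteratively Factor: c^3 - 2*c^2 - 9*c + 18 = (c - 3)*(c^2 + c - 6) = (c - 3)*(c - 2)*(c + 3)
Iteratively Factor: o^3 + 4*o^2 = (o + 4)*(o^2) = o*(o + 4)*(o)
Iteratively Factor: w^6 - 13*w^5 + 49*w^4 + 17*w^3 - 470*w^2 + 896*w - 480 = (w - 2)*(w^5 - 11*w^4 + 27*w^3 + 71*w^2 - 328*w + 240) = (w - 4)*(w - 2)*(w^4 - 7*w^3 - w^2 + 67*w - 60) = (w - 4)*(w - 2)*(w + 3)*(w^3 - 10*w^2 + 29*w - 20) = (w - 4)*(w - 2)*(w - 1)*(w + 3)*(w^2 - 9*w + 20) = (w - 4)^2*(w - 2)*(w - 1)*(w + 3)*(w - 5)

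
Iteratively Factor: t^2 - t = (t - 1)*(t)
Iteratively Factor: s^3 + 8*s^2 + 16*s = (s + 4)*(s^2 + 4*s) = s*(s + 4)*(s + 4)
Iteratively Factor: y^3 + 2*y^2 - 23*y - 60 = (y + 4)*(y^2 - 2*y - 15) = (y + 3)*(y + 4)*(y - 5)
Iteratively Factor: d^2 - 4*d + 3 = (d - 1)*(d - 3)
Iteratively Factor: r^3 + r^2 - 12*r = (r - 3)*(r^2 + 4*r) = r*(r - 3)*(r + 4)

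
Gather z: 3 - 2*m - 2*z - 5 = -2*m - 2*z - 2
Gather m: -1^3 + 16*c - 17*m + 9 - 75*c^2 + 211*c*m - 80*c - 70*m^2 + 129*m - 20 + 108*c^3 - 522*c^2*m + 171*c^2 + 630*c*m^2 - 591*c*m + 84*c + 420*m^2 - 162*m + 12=108*c^3 + 96*c^2 + 20*c + m^2*(630*c + 350) + m*(-522*c^2 - 380*c - 50)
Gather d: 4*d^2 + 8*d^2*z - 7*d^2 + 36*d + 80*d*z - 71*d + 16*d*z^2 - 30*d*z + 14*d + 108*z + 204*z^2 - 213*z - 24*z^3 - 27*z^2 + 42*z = d^2*(8*z - 3) + d*(16*z^2 + 50*z - 21) - 24*z^3 + 177*z^2 - 63*z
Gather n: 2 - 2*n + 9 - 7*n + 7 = 18 - 9*n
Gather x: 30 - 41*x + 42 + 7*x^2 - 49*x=7*x^2 - 90*x + 72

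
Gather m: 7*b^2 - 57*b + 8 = 7*b^2 - 57*b + 8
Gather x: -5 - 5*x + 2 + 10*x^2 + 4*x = 10*x^2 - x - 3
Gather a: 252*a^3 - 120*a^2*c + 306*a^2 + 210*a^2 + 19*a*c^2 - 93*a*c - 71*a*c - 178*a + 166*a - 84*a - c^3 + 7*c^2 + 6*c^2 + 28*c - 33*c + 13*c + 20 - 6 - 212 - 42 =252*a^3 + a^2*(516 - 120*c) + a*(19*c^2 - 164*c - 96) - c^3 + 13*c^2 + 8*c - 240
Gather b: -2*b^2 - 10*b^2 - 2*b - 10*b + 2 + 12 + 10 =-12*b^2 - 12*b + 24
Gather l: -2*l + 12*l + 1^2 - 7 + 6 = 10*l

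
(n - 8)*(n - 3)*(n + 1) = n^3 - 10*n^2 + 13*n + 24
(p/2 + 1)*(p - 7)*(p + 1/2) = p^3/2 - 9*p^2/4 - 33*p/4 - 7/2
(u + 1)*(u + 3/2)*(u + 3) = u^3 + 11*u^2/2 + 9*u + 9/2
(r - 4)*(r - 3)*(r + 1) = r^3 - 6*r^2 + 5*r + 12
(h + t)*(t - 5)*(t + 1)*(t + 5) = h*t^3 + h*t^2 - 25*h*t - 25*h + t^4 + t^3 - 25*t^2 - 25*t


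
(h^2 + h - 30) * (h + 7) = h^3 + 8*h^2 - 23*h - 210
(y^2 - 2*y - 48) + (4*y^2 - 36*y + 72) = 5*y^2 - 38*y + 24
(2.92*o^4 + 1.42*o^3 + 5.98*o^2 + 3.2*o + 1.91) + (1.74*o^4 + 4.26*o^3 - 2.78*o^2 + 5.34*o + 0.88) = 4.66*o^4 + 5.68*o^3 + 3.2*o^2 + 8.54*o + 2.79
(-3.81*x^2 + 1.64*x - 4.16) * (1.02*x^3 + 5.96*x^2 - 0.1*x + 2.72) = -3.8862*x^5 - 21.0348*x^4 + 5.9122*x^3 - 35.3208*x^2 + 4.8768*x - 11.3152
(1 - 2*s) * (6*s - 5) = -12*s^2 + 16*s - 5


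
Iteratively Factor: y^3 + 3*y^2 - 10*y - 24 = (y - 3)*(y^2 + 6*y + 8) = (y - 3)*(y + 2)*(y + 4)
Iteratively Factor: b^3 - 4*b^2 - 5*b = (b + 1)*(b^2 - 5*b) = (b - 5)*(b + 1)*(b)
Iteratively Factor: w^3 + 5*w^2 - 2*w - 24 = (w + 3)*(w^2 + 2*w - 8) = (w - 2)*(w + 3)*(w + 4)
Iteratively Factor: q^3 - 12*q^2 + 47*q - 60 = (q - 4)*(q^2 - 8*q + 15) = (q - 4)*(q - 3)*(q - 5)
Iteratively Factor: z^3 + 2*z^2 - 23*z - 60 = (z - 5)*(z^2 + 7*z + 12) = (z - 5)*(z + 4)*(z + 3)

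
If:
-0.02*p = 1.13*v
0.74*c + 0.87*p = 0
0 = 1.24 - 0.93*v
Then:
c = 88.57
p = -75.33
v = 1.33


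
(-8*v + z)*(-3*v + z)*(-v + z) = -24*v^3 + 35*v^2*z - 12*v*z^2 + z^3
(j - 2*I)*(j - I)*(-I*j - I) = -I*j^3 - 3*j^2 - I*j^2 - 3*j + 2*I*j + 2*I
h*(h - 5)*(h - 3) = h^3 - 8*h^2 + 15*h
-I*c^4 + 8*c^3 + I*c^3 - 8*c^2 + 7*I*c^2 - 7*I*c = c*(c - 1)*(c + 7*I)*(-I*c + 1)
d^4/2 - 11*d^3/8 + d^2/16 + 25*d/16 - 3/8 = (d/2 + 1/2)*(d - 2)*(d - 3/2)*(d - 1/4)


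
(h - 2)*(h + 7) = h^2 + 5*h - 14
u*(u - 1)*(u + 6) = u^3 + 5*u^2 - 6*u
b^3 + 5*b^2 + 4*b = b*(b + 1)*(b + 4)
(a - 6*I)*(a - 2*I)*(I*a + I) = I*a^3 + 8*a^2 + I*a^2 + 8*a - 12*I*a - 12*I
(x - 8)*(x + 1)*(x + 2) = x^3 - 5*x^2 - 22*x - 16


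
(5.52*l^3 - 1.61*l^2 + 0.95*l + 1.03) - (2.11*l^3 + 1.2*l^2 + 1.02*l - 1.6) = 3.41*l^3 - 2.81*l^2 - 0.0700000000000001*l + 2.63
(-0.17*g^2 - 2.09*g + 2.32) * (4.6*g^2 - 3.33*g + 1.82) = -0.782*g^4 - 9.0479*g^3 + 17.3223*g^2 - 11.5294*g + 4.2224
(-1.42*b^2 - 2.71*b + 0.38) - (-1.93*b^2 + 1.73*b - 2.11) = 0.51*b^2 - 4.44*b + 2.49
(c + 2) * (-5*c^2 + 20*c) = -5*c^3 + 10*c^2 + 40*c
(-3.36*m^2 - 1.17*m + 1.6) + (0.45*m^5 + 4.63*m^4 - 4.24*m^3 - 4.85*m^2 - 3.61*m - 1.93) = 0.45*m^5 + 4.63*m^4 - 4.24*m^3 - 8.21*m^2 - 4.78*m - 0.33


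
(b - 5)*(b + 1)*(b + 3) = b^3 - b^2 - 17*b - 15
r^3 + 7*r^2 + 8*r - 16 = (r - 1)*(r + 4)^2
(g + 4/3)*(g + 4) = g^2 + 16*g/3 + 16/3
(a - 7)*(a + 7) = a^2 - 49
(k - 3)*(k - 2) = k^2 - 5*k + 6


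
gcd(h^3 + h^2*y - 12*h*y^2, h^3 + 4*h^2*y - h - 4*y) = h + 4*y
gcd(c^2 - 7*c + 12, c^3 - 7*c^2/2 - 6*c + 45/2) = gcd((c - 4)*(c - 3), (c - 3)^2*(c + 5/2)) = c - 3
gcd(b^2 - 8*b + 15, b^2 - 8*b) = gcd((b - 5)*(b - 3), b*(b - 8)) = 1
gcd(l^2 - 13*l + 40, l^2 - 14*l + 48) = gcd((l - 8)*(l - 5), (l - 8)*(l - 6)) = l - 8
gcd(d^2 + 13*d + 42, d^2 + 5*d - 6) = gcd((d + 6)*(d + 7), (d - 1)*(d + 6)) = d + 6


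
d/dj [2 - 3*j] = -3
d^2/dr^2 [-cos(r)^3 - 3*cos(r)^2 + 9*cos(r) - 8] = -33*cos(r)/4 + 6*cos(2*r) + 9*cos(3*r)/4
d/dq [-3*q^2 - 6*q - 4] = -6*q - 6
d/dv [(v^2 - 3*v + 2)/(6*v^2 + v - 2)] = (19*v^2 - 28*v + 4)/(36*v^4 + 12*v^3 - 23*v^2 - 4*v + 4)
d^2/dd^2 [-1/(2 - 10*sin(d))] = 5*(-5*sin(d)^2 - sin(d) + 10)/(2*(5*sin(d) - 1)^3)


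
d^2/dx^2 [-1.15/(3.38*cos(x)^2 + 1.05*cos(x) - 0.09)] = (52.55224*(1 - cos(x)^2)^2 + 12.24405*cos(x)^3 + 28.943315*cos(x)^2 - 24.379425*cos(x) - 55.78765)/(3.38*cos(x)^2 + 1.05*cos(x) - 0.09)^3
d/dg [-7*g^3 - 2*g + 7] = -21*g^2 - 2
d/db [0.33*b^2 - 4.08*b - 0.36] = 0.66*b - 4.08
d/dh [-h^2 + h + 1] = 1 - 2*h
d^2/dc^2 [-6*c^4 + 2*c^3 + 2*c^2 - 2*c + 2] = -72*c^2 + 12*c + 4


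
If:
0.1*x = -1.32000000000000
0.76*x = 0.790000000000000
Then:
No Solution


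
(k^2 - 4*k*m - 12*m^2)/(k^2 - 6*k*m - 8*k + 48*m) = (k + 2*m)/(k - 8)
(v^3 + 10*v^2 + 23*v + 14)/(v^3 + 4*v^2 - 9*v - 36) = (v^3 + 10*v^2 + 23*v + 14)/(v^3 + 4*v^2 - 9*v - 36)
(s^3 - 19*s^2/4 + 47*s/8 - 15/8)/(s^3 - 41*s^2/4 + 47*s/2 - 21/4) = (8*s^2 - 14*s + 5)/(2*(4*s^2 - 29*s + 7))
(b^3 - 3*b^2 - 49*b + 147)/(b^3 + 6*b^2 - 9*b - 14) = (b^2 - 10*b + 21)/(b^2 - b - 2)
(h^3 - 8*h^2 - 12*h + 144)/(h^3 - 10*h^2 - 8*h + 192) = (h - 6)/(h - 8)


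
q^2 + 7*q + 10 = (q + 2)*(q + 5)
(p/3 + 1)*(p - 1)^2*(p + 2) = p^4/3 + p^3 - p^2 - 7*p/3 + 2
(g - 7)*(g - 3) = g^2 - 10*g + 21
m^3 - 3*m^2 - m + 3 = (m - 3)*(m - 1)*(m + 1)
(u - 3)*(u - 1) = u^2 - 4*u + 3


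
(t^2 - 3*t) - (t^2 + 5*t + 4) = -8*t - 4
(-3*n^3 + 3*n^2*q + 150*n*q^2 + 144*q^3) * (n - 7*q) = -3*n^4 + 24*n^3*q + 129*n^2*q^2 - 906*n*q^3 - 1008*q^4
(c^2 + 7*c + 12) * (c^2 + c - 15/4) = c^4 + 8*c^3 + 61*c^2/4 - 57*c/4 - 45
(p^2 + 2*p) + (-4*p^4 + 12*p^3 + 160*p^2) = -4*p^4 + 12*p^3 + 161*p^2 + 2*p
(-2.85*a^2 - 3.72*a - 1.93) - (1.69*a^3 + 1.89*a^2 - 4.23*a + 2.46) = -1.69*a^3 - 4.74*a^2 + 0.51*a - 4.39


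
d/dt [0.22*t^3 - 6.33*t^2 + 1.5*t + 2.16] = 0.66*t^2 - 12.66*t + 1.5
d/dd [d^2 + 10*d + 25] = 2*d + 10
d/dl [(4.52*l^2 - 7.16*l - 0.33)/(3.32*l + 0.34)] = (15.0064*l^2 + 3.0736*l - 1.3388)/(11.0224*l^2 + 2.2576*l + 0.1156)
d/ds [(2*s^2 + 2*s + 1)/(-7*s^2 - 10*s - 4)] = 2*(-3*s^2 - s + 1)/(49*s^4 + 140*s^3 + 156*s^2 + 80*s + 16)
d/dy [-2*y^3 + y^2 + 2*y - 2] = -6*y^2 + 2*y + 2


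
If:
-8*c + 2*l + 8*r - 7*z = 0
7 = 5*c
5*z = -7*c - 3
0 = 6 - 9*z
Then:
No Solution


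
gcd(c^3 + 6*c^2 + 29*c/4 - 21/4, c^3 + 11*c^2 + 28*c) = 1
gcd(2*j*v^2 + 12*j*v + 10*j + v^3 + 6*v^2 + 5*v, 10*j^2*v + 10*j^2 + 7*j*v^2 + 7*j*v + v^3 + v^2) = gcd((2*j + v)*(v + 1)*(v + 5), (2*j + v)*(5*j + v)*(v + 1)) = 2*j*v + 2*j + v^2 + v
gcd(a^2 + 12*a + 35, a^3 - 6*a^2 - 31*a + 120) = a + 5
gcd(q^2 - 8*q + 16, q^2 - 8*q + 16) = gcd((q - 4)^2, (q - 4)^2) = q^2 - 8*q + 16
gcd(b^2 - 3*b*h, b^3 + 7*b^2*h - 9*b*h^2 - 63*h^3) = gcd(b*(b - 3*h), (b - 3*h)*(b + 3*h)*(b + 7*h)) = b - 3*h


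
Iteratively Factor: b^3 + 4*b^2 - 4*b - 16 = (b + 2)*(b^2 + 2*b - 8) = (b - 2)*(b + 2)*(b + 4)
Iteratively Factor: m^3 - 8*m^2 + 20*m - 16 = (m - 2)*(m^2 - 6*m + 8) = (m - 4)*(m - 2)*(m - 2)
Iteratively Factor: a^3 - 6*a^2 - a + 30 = (a - 3)*(a^2 - 3*a - 10) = (a - 3)*(a + 2)*(a - 5)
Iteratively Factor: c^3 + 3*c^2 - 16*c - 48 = (c - 4)*(c^2 + 7*c + 12) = (c - 4)*(c + 3)*(c + 4)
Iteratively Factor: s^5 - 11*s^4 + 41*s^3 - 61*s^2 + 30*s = (s - 5)*(s^4 - 6*s^3 + 11*s^2 - 6*s) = s*(s - 5)*(s^3 - 6*s^2 + 11*s - 6) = s*(s - 5)*(s - 1)*(s^2 - 5*s + 6) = s*(s - 5)*(s - 2)*(s - 1)*(s - 3)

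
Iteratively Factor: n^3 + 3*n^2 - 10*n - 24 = (n - 3)*(n^2 + 6*n + 8) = (n - 3)*(n + 2)*(n + 4)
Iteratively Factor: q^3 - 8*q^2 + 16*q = (q - 4)*(q^2 - 4*q) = q*(q - 4)*(q - 4)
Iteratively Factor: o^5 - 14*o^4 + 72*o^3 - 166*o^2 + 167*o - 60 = (o - 5)*(o^4 - 9*o^3 + 27*o^2 - 31*o + 12) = (o - 5)*(o - 1)*(o^3 - 8*o^2 + 19*o - 12) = (o - 5)*(o - 4)*(o - 1)*(o^2 - 4*o + 3) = (o - 5)*(o - 4)*(o - 3)*(o - 1)*(o - 1)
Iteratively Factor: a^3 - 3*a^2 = (a)*(a^2 - 3*a) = a^2*(a - 3)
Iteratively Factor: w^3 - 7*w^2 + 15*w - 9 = (w - 3)*(w^2 - 4*w + 3) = (w - 3)^2*(w - 1)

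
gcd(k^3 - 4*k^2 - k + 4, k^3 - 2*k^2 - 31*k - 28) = k + 1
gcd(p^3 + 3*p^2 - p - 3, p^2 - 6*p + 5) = p - 1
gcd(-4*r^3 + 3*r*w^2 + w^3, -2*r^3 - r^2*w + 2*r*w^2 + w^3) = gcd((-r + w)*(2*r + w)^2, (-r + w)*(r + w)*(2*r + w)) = 2*r^2 - r*w - w^2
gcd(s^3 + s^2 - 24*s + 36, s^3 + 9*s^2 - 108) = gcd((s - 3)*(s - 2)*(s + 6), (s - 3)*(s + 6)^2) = s^2 + 3*s - 18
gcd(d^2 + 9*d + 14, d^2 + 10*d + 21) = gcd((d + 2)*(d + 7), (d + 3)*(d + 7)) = d + 7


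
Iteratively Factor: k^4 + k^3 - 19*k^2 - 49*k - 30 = (k - 5)*(k^3 + 6*k^2 + 11*k + 6) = (k - 5)*(k + 1)*(k^2 + 5*k + 6) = (k - 5)*(k + 1)*(k + 2)*(k + 3)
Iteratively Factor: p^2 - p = (p)*(p - 1)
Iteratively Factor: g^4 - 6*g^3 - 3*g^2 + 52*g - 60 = (g - 2)*(g^3 - 4*g^2 - 11*g + 30) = (g - 5)*(g - 2)*(g^2 + g - 6) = (g - 5)*(g - 2)*(g + 3)*(g - 2)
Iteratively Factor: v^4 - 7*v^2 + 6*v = (v + 3)*(v^3 - 3*v^2 + 2*v) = v*(v + 3)*(v^2 - 3*v + 2) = v*(v - 1)*(v + 3)*(v - 2)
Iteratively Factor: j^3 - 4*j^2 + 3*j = (j - 3)*(j^2 - j) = j*(j - 3)*(j - 1)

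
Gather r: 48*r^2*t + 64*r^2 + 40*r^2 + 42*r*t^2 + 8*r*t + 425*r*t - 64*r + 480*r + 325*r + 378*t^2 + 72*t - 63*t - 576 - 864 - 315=r^2*(48*t + 104) + r*(42*t^2 + 433*t + 741) + 378*t^2 + 9*t - 1755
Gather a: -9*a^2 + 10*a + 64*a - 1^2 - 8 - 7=-9*a^2 + 74*a - 16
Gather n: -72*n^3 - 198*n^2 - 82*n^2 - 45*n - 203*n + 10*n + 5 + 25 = -72*n^3 - 280*n^2 - 238*n + 30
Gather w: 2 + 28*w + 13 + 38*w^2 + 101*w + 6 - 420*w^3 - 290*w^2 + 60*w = -420*w^3 - 252*w^2 + 189*w + 21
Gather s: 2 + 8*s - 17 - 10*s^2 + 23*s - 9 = -10*s^2 + 31*s - 24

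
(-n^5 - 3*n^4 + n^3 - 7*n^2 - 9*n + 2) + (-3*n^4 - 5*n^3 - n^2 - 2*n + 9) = -n^5 - 6*n^4 - 4*n^3 - 8*n^2 - 11*n + 11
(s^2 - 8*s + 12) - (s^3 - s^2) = -s^3 + 2*s^2 - 8*s + 12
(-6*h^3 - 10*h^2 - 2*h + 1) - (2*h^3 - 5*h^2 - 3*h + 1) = -8*h^3 - 5*h^2 + h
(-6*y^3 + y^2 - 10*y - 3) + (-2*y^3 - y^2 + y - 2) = -8*y^3 - 9*y - 5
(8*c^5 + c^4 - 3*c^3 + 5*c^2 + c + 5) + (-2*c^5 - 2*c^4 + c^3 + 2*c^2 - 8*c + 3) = 6*c^5 - c^4 - 2*c^3 + 7*c^2 - 7*c + 8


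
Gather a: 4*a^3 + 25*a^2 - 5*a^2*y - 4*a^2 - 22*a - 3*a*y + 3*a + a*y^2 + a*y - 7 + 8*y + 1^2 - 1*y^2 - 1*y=4*a^3 + a^2*(21 - 5*y) + a*(y^2 - 2*y - 19) - y^2 + 7*y - 6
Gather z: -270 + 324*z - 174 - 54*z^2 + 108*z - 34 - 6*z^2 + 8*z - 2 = -60*z^2 + 440*z - 480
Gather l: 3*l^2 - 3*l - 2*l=3*l^2 - 5*l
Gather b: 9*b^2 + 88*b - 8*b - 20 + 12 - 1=9*b^2 + 80*b - 9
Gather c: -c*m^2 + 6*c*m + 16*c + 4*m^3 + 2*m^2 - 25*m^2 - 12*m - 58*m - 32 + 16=c*(-m^2 + 6*m + 16) + 4*m^3 - 23*m^2 - 70*m - 16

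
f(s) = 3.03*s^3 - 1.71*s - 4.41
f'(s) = 9.09*s^2 - 1.71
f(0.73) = -4.48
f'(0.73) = 3.13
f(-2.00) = -25.23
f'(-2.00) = 34.65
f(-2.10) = -28.88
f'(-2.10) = 38.38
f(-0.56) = -3.98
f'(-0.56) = 1.14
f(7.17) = 1100.19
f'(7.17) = 465.60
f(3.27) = 95.94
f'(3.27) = 95.49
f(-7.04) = -1049.58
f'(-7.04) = 448.80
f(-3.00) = -81.09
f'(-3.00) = 80.10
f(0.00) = -4.41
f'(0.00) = -1.71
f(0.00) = -4.41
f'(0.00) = -1.71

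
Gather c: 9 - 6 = 3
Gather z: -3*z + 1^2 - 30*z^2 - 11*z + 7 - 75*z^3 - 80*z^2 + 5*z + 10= -75*z^3 - 110*z^2 - 9*z + 18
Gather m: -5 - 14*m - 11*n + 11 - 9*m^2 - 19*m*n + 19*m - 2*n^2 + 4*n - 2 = -9*m^2 + m*(5 - 19*n) - 2*n^2 - 7*n + 4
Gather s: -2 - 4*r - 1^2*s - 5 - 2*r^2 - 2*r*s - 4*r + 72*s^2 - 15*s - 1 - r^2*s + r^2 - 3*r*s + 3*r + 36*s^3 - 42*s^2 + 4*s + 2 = -r^2 - 5*r + 36*s^3 + 30*s^2 + s*(-r^2 - 5*r - 12) - 6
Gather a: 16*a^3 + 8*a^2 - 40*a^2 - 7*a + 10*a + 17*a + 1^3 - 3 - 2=16*a^3 - 32*a^2 + 20*a - 4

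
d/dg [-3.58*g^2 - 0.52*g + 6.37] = -7.16*g - 0.52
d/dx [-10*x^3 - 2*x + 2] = -30*x^2 - 2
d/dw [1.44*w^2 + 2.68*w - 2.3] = 2.88*w + 2.68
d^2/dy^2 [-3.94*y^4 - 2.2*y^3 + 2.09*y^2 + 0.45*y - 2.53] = -47.28*y^2 - 13.2*y + 4.18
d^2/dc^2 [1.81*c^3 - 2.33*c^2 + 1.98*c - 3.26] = 10.86*c - 4.66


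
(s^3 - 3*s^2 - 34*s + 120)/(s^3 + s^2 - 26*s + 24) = (s - 5)/(s - 1)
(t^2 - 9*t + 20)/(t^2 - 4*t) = (t - 5)/t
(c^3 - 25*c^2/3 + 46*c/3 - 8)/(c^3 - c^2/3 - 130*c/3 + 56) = (c - 1)/(c + 7)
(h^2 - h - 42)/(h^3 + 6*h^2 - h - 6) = (h - 7)/(h^2 - 1)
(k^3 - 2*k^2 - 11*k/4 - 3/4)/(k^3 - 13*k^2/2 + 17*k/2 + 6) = (k + 1/2)/(k - 4)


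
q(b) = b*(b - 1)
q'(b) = 2*b - 1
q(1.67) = 1.12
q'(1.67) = 2.34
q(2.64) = 4.33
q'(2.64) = 4.28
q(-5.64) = 37.45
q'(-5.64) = -12.28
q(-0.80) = 1.44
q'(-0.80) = -2.60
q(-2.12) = 6.61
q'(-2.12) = -5.24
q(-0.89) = 1.68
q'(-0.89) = -2.78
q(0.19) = -0.15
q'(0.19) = -0.62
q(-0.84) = 1.55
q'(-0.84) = -2.68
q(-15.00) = 240.00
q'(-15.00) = -31.00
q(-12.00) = 156.00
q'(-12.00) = -25.00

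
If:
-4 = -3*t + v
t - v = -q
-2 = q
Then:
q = -2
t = 1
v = -1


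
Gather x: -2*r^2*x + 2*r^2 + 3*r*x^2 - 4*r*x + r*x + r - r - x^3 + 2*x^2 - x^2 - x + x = 2*r^2 - x^3 + x^2*(3*r + 1) + x*(-2*r^2 - 3*r)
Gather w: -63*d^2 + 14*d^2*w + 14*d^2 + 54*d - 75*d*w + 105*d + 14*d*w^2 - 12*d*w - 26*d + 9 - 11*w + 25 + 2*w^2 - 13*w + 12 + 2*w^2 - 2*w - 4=-49*d^2 + 133*d + w^2*(14*d + 4) + w*(14*d^2 - 87*d - 26) + 42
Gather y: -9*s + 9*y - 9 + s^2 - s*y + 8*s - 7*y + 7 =s^2 - s + y*(2 - s) - 2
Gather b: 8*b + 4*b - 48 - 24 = 12*b - 72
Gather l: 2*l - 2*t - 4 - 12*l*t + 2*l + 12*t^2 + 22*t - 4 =l*(4 - 12*t) + 12*t^2 + 20*t - 8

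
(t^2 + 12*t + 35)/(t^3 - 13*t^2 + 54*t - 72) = (t^2 + 12*t + 35)/(t^3 - 13*t^2 + 54*t - 72)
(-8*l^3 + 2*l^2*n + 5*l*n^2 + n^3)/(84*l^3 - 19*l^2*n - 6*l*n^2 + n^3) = (-2*l^2 + l*n + n^2)/(21*l^2 - 10*l*n + n^2)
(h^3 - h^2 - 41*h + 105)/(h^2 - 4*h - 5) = (h^2 + 4*h - 21)/(h + 1)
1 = 1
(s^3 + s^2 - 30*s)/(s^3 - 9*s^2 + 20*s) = (s + 6)/(s - 4)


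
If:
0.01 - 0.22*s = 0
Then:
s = 0.05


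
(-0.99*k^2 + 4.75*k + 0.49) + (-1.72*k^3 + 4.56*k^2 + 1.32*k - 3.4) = -1.72*k^3 + 3.57*k^2 + 6.07*k - 2.91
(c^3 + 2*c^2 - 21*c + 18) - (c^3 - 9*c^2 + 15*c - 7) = 11*c^2 - 36*c + 25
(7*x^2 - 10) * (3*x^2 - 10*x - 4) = 21*x^4 - 70*x^3 - 58*x^2 + 100*x + 40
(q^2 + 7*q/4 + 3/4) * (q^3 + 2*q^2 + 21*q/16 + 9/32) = q^5 + 15*q^4/4 + 89*q^3/16 + 261*q^2/64 + 189*q/128 + 27/128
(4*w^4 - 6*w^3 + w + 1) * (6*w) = 24*w^5 - 36*w^4 + 6*w^2 + 6*w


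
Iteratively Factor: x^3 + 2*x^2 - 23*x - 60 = (x + 3)*(x^2 - x - 20) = (x + 3)*(x + 4)*(x - 5)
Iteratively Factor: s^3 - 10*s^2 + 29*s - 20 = (s - 5)*(s^2 - 5*s + 4) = (s - 5)*(s - 4)*(s - 1)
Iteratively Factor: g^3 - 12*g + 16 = (g - 2)*(g^2 + 2*g - 8) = (g - 2)*(g + 4)*(g - 2)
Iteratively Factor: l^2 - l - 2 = (l - 2)*(l + 1)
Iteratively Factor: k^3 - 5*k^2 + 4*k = (k - 1)*(k^2 - 4*k) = (k - 4)*(k - 1)*(k)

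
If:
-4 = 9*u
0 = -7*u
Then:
No Solution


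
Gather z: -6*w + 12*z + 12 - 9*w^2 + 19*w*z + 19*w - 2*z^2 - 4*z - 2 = -9*w^2 + 13*w - 2*z^2 + z*(19*w + 8) + 10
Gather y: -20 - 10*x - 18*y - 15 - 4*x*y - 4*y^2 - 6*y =-10*x - 4*y^2 + y*(-4*x - 24) - 35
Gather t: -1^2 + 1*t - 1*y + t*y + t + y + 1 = t*(y + 2)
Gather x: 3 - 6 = -3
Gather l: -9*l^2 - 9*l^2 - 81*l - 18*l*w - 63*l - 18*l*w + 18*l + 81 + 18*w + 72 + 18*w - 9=-18*l^2 + l*(-36*w - 126) + 36*w + 144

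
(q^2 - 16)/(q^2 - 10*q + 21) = (q^2 - 16)/(q^2 - 10*q + 21)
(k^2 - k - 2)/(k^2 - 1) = (k - 2)/(k - 1)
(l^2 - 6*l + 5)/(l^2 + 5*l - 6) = (l - 5)/(l + 6)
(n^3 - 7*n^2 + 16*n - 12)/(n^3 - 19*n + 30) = (n - 2)/(n + 5)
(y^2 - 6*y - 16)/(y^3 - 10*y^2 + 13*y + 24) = (y + 2)/(y^2 - 2*y - 3)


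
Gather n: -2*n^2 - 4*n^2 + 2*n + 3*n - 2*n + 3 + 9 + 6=-6*n^2 + 3*n + 18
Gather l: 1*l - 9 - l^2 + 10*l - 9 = -l^2 + 11*l - 18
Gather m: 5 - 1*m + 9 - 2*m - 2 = 12 - 3*m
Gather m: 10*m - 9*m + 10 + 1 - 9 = m + 2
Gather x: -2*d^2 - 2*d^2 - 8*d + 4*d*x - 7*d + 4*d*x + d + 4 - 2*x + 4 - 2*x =-4*d^2 - 14*d + x*(8*d - 4) + 8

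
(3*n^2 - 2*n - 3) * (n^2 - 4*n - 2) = 3*n^4 - 14*n^3 - n^2 + 16*n + 6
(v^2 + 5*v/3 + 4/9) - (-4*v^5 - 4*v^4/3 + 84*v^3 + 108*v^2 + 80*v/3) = 4*v^5 + 4*v^4/3 - 84*v^3 - 107*v^2 - 25*v + 4/9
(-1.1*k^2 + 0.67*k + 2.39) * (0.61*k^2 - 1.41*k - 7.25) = -0.671*k^4 + 1.9597*k^3 + 8.4882*k^2 - 8.2274*k - 17.3275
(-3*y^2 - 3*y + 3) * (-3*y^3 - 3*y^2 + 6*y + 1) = 9*y^5 + 18*y^4 - 18*y^3 - 30*y^2 + 15*y + 3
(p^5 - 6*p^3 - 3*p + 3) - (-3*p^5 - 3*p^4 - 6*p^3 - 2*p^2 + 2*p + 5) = 4*p^5 + 3*p^4 + 2*p^2 - 5*p - 2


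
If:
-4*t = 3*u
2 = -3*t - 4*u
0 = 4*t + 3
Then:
No Solution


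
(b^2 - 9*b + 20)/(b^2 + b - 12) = (b^2 - 9*b + 20)/(b^2 + b - 12)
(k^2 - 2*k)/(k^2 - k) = (k - 2)/(k - 1)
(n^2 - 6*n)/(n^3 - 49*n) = (n - 6)/(n^2 - 49)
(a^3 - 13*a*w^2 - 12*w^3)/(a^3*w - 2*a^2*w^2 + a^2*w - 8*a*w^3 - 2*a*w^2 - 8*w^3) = (a^2 + 4*a*w + 3*w^2)/(w*(a^2 + 2*a*w + a + 2*w))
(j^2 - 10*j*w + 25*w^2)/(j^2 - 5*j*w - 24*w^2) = (-j^2 + 10*j*w - 25*w^2)/(-j^2 + 5*j*w + 24*w^2)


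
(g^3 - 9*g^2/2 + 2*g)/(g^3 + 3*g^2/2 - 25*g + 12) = g/(g + 6)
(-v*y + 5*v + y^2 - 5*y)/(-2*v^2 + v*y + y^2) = (y - 5)/(2*v + y)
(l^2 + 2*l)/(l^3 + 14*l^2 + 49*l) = (l + 2)/(l^2 + 14*l + 49)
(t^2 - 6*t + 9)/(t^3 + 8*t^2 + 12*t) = (t^2 - 6*t + 9)/(t*(t^2 + 8*t + 12))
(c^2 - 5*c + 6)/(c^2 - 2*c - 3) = (c - 2)/(c + 1)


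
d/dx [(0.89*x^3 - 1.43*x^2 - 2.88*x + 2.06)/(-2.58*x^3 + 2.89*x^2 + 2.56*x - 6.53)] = (-1.1173*x^4 - 10.304*x^3 + 3.17170000000001*x^2 + 6.769*x + 13.5328)/(6.6564*x^6 - 14.9124*x^5 - 4.8575*x^4 + 48.4916*x^3 - 31.1898*x^2 - 33.4336*x + 42.6409)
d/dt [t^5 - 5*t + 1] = 5*t^4 - 5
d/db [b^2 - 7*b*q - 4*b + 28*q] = 2*b - 7*q - 4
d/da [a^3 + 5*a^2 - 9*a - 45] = 3*a^2 + 10*a - 9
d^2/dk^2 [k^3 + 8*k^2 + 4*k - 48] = 6*k + 16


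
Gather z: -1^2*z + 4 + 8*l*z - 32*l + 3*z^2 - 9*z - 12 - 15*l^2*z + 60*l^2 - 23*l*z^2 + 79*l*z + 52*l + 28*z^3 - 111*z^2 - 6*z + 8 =60*l^2 + 20*l + 28*z^3 + z^2*(-23*l - 108) + z*(-15*l^2 + 87*l - 16)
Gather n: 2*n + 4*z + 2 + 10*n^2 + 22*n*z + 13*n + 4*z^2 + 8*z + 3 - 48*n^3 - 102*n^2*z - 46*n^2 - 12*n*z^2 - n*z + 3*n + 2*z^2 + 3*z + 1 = -48*n^3 + n^2*(-102*z - 36) + n*(-12*z^2 + 21*z + 18) + 6*z^2 + 15*z + 6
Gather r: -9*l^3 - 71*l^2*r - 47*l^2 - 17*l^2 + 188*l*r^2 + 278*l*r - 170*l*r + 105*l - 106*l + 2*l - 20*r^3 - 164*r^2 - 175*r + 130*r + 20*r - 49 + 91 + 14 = -9*l^3 - 64*l^2 + l - 20*r^3 + r^2*(188*l - 164) + r*(-71*l^2 + 108*l - 25) + 56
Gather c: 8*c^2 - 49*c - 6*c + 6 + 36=8*c^2 - 55*c + 42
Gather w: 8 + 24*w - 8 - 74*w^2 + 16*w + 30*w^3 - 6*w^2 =30*w^3 - 80*w^2 + 40*w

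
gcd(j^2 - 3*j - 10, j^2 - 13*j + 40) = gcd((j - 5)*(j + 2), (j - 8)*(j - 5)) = j - 5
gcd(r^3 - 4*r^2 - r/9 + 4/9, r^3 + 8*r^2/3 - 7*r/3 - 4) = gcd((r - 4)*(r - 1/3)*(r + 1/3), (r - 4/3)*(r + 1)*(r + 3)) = 1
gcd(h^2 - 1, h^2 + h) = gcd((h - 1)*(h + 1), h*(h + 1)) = h + 1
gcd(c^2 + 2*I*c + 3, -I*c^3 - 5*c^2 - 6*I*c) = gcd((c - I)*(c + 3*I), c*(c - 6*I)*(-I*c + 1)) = 1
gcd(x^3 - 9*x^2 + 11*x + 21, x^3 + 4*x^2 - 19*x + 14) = 1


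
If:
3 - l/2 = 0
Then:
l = 6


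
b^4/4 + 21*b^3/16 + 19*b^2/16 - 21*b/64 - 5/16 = (b/4 + 1)*(b - 1/2)*(b + 1/2)*(b + 5/4)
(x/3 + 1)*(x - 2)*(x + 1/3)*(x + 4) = x^4/3 + 16*x^3/9 - x^2/9 - 74*x/9 - 8/3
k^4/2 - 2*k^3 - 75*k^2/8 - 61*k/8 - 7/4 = (k/2 + 1)*(k - 7)*(k + 1/2)^2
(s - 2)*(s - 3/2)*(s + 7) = s^3 + 7*s^2/2 - 43*s/2 + 21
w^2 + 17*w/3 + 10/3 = (w + 2/3)*(w + 5)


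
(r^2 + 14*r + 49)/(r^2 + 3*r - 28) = (r + 7)/(r - 4)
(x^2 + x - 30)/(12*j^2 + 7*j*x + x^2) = (x^2 + x - 30)/(12*j^2 + 7*j*x + x^2)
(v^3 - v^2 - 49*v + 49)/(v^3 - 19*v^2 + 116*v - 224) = (v^2 + 6*v - 7)/(v^2 - 12*v + 32)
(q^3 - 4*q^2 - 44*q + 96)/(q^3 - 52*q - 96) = (q - 2)/(q + 2)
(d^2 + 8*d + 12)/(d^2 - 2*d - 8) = (d + 6)/(d - 4)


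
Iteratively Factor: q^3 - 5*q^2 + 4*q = (q - 4)*(q^2 - q) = q*(q - 4)*(q - 1)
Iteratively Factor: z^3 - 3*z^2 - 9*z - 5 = (z - 5)*(z^2 + 2*z + 1) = (z - 5)*(z + 1)*(z + 1)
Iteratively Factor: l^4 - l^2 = (l - 1)*(l^3 + l^2) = (l - 1)*(l + 1)*(l^2) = l*(l - 1)*(l + 1)*(l)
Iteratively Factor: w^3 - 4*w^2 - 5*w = (w)*(w^2 - 4*w - 5) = w*(w + 1)*(w - 5)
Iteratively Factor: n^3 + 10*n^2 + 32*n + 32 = (n + 4)*(n^2 + 6*n + 8) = (n + 2)*(n + 4)*(n + 4)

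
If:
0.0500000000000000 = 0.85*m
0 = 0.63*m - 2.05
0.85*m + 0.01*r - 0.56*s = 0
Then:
No Solution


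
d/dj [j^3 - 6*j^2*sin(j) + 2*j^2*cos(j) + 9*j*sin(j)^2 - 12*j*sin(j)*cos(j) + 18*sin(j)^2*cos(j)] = -2*j^2*sin(j) - 6*j^2*cos(j) + 3*j^2 + 24*j*sin(j)^2 + 18*j*sin(j)*cos(j) - 12*j*sin(j) + 4*j*cos(j) - 12*j - 54*sin(j)^3 + 9*sin(j)^2 - 12*sin(j)*cos(j) + 36*sin(j)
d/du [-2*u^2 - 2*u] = -4*u - 2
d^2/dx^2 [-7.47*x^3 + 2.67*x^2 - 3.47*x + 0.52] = 5.34 - 44.82*x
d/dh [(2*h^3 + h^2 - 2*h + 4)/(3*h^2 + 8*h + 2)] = 2*(3*h^4 + 16*h^3 + 13*h^2 - 10*h - 18)/(9*h^4 + 48*h^3 + 76*h^2 + 32*h + 4)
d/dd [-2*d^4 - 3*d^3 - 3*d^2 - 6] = d*(-8*d^2 - 9*d - 6)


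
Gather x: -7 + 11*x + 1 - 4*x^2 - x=-4*x^2 + 10*x - 6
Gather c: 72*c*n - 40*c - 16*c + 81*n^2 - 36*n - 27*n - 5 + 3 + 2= c*(72*n - 56) + 81*n^2 - 63*n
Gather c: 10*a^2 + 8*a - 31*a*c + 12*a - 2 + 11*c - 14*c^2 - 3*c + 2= 10*a^2 + 20*a - 14*c^2 + c*(8 - 31*a)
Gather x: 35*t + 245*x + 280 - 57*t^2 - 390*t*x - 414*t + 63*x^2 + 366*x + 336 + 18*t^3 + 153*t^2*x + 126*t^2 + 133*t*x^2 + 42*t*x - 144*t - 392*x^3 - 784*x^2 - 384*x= 18*t^3 + 69*t^2 - 523*t - 392*x^3 + x^2*(133*t - 721) + x*(153*t^2 - 348*t + 227) + 616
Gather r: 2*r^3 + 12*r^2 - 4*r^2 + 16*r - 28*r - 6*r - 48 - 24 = 2*r^3 + 8*r^2 - 18*r - 72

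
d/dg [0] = 0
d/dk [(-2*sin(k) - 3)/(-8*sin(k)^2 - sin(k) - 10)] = (-16*sin(k)^2 - 48*sin(k) + 17)*cos(k)/(8*sin(k)^2 + sin(k) + 10)^2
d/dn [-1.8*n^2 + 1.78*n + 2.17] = 1.78 - 3.6*n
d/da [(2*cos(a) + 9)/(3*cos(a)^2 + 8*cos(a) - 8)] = 2*(3*cos(a)^2 + 27*cos(a) + 44)*sin(a)/(-3*sin(a)^2 + 8*cos(a) - 5)^2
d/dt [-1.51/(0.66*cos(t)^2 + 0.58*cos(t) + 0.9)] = -(1.9932*cos(t) + 0.8758)*sin(t)/(0.66*cos(t)^2 + 0.58*cos(t) + 0.9)^2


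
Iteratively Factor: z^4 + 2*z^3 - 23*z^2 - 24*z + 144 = (z - 3)*(z^3 + 5*z^2 - 8*z - 48) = (z - 3)*(z + 4)*(z^2 + z - 12) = (z - 3)^2*(z + 4)*(z + 4)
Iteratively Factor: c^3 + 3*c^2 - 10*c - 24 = (c + 2)*(c^2 + c - 12) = (c - 3)*(c + 2)*(c + 4)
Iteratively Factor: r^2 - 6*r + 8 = (r - 2)*(r - 4)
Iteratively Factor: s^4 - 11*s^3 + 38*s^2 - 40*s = (s - 2)*(s^3 - 9*s^2 + 20*s) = (s - 5)*(s - 2)*(s^2 - 4*s) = (s - 5)*(s - 4)*(s - 2)*(s)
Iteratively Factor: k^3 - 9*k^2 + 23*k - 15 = (k - 5)*(k^2 - 4*k + 3) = (k - 5)*(k - 3)*(k - 1)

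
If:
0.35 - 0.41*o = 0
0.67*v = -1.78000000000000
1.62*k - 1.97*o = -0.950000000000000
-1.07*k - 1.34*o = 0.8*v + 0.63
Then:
No Solution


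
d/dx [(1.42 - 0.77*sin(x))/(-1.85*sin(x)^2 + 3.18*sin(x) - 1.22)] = (-1.4245*sin(x)^2 + 5.254*sin(x) - 3.5762)*cos(x)/(3.4225*sin(x)^4 - 11.766*sin(x)^3 + 14.6264*sin(x)^2 - 7.7592*sin(x) + 1.4884)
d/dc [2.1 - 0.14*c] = -0.140000000000000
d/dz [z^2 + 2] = 2*z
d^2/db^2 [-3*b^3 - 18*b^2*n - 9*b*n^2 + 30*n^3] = -18*b - 36*n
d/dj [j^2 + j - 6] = 2*j + 1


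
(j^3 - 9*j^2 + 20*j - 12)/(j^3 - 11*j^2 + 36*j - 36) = (j - 1)/(j - 3)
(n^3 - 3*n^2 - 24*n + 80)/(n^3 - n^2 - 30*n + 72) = (n^2 + n - 20)/(n^2 + 3*n - 18)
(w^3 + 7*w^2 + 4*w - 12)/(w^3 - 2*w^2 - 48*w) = (w^2 + w - 2)/(w*(w - 8))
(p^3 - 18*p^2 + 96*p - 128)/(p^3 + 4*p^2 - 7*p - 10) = (p^2 - 16*p + 64)/(p^2 + 6*p + 5)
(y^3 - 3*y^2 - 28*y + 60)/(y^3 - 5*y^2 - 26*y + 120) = (y - 2)/(y - 4)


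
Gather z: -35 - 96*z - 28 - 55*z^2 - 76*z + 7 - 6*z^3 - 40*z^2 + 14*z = -6*z^3 - 95*z^2 - 158*z - 56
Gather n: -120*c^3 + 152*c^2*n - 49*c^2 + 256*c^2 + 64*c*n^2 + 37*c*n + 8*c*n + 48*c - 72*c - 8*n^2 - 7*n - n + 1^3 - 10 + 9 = -120*c^3 + 207*c^2 - 24*c + n^2*(64*c - 8) + n*(152*c^2 + 45*c - 8)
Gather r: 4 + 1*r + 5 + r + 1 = 2*r + 10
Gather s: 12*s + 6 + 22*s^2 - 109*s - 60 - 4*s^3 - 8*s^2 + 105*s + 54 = -4*s^3 + 14*s^2 + 8*s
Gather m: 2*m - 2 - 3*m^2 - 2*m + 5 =3 - 3*m^2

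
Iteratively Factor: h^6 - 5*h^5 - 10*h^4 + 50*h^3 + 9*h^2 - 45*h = (h - 5)*(h^5 - 10*h^3 + 9*h) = (h - 5)*(h - 3)*(h^4 + 3*h^3 - h^2 - 3*h) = (h - 5)*(h - 3)*(h + 3)*(h^3 - h) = (h - 5)*(h - 3)*(h - 1)*(h + 3)*(h^2 + h) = h*(h - 5)*(h - 3)*(h - 1)*(h + 3)*(h + 1)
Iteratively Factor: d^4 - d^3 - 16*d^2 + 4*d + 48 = (d + 2)*(d^3 - 3*d^2 - 10*d + 24) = (d + 2)*(d + 3)*(d^2 - 6*d + 8) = (d - 2)*(d + 2)*(d + 3)*(d - 4)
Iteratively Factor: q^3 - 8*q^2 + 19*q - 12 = (q - 1)*(q^2 - 7*q + 12) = (q - 3)*(q - 1)*(q - 4)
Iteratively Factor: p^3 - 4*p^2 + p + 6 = (p - 3)*(p^2 - p - 2) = (p - 3)*(p + 1)*(p - 2)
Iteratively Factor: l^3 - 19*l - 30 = (l - 5)*(l^2 + 5*l + 6) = (l - 5)*(l + 2)*(l + 3)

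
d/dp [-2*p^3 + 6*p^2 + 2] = 6*p*(2 - p)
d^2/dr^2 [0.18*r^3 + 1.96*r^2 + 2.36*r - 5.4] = 1.08*r + 3.92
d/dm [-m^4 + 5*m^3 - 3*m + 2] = -4*m^3 + 15*m^2 - 3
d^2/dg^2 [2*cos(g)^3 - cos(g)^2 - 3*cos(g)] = 3*cos(g)/2 + 2*cos(2*g) - 9*cos(3*g)/2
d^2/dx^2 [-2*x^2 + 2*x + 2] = -4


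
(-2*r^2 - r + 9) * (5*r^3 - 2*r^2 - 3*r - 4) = -10*r^5 - r^4 + 53*r^3 - 7*r^2 - 23*r - 36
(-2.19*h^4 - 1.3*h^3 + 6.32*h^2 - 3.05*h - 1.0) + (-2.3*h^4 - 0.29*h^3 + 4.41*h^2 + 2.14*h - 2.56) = -4.49*h^4 - 1.59*h^3 + 10.73*h^2 - 0.91*h - 3.56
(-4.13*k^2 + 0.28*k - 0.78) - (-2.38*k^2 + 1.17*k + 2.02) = -1.75*k^2 - 0.89*k - 2.8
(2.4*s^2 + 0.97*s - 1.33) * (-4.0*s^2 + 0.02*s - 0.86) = -9.6*s^4 - 3.832*s^3 + 3.2754*s^2 - 0.8608*s + 1.1438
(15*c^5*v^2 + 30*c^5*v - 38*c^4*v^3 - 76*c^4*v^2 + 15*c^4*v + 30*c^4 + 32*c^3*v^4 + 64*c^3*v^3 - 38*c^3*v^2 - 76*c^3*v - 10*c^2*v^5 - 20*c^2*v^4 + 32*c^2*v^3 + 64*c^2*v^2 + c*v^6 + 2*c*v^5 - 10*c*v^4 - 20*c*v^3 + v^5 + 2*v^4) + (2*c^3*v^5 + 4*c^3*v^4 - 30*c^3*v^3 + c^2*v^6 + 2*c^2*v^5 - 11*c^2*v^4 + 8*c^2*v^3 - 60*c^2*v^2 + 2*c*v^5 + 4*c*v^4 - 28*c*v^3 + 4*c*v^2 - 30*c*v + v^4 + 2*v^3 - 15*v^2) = 15*c^5*v^2 + 30*c^5*v - 38*c^4*v^3 - 76*c^4*v^2 + 15*c^4*v + 30*c^4 + 2*c^3*v^5 + 36*c^3*v^4 + 34*c^3*v^3 - 38*c^3*v^2 - 76*c^3*v + c^2*v^6 - 8*c^2*v^5 - 31*c^2*v^4 + 40*c^2*v^3 + 4*c^2*v^2 + c*v^6 + 4*c*v^5 - 6*c*v^4 - 48*c*v^3 + 4*c*v^2 - 30*c*v + v^5 + 3*v^4 + 2*v^3 - 15*v^2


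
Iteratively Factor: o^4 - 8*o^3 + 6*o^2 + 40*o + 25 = (o + 1)*(o^3 - 9*o^2 + 15*o + 25) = (o - 5)*(o + 1)*(o^2 - 4*o - 5) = (o - 5)^2*(o + 1)*(o + 1)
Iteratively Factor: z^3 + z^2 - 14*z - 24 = (z + 2)*(z^2 - z - 12) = (z - 4)*(z + 2)*(z + 3)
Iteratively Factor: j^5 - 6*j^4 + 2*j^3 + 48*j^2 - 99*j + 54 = (j - 3)*(j^4 - 3*j^3 - 7*j^2 + 27*j - 18) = (j - 3)*(j - 2)*(j^3 - j^2 - 9*j + 9) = (j - 3)^2*(j - 2)*(j^2 + 2*j - 3) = (j - 3)^2*(j - 2)*(j - 1)*(j + 3)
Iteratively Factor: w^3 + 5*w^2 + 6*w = (w)*(w^2 + 5*w + 6) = w*(w + 2)*(w + 3)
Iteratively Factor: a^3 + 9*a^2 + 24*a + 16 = (a + 4)*(a^2 + 5*a + 4) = (a + 1)*(a + 4)*(a + 4)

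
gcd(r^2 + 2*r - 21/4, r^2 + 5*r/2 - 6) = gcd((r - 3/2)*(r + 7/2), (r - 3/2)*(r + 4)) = r - 3/2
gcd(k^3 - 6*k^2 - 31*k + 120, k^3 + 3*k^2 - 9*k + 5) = k + 5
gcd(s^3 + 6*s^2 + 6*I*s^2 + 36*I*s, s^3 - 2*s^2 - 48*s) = s^2 + 6*s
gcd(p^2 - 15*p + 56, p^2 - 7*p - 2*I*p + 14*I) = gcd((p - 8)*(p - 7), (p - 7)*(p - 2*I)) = p - 7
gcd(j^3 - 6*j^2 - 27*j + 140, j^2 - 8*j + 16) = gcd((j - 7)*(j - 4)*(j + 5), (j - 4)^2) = j - 4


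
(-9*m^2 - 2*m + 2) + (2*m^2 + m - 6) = -7*m^2 - m - 4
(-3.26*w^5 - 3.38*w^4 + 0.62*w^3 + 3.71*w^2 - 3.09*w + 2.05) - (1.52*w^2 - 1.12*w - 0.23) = -3.26*w^5 - 3.38*w^4 + 0.62*w^3 + 2.19*w^2 - 1.97*w + 2.28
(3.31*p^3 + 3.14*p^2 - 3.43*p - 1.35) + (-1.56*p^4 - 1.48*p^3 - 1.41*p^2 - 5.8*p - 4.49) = -1.56*p^4 + 1.83*p^3 + 1.73*p^2 - 9.23*p - 5.84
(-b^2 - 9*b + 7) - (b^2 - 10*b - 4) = -2*b^2 + b + 11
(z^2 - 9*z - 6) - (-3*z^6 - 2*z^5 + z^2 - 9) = 3*z^6 + 2*z^5 - 9*z + 3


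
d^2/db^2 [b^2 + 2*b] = 2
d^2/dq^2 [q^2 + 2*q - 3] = 2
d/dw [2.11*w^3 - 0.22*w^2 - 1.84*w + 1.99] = 6.33*w^2 - 0.44*w - 1.84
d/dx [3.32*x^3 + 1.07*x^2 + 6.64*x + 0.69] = 9.96*x^2 + 2.14*x + 6.64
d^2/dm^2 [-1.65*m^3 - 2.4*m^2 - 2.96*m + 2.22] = -9.9*m - 4.8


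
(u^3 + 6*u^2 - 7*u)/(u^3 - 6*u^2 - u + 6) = u*(u + 7)/(u^2 - 5*u - 6)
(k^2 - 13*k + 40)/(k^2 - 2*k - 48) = (k - 5)/(k + 6)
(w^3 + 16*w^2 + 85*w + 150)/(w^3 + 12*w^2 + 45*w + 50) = (w + 6)/(w + 2)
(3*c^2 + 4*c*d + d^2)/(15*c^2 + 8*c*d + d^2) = (c + d)/(5*c + d)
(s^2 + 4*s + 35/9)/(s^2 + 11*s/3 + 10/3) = (s + 7/3)/(s + 2)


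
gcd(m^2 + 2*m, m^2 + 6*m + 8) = m + 2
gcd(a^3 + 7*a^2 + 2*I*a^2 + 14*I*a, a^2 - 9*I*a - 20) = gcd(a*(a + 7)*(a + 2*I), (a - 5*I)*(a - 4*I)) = 1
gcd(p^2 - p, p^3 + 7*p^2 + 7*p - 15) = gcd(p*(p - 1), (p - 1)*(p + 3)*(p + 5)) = p - 1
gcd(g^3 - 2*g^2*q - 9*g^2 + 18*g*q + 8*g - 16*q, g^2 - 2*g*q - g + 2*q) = -g^2 + 2*g*q + g - 2*q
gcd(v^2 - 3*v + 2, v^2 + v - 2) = v - 1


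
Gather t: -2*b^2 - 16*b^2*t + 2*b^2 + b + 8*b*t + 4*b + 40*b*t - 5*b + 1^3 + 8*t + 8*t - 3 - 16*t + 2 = t*(-16*b^2 + 48*b)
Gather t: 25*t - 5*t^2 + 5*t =-5*t^2 + 30*t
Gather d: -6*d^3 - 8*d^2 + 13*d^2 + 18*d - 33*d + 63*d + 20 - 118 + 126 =-6*d^3 + 5*d^2 + 48*d + 28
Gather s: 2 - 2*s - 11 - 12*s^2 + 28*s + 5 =-12*s^2 + 26*s - 4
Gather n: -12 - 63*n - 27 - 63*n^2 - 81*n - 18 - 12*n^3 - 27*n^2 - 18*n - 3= -12*n^3 - 90*n^2 - 162*n - 60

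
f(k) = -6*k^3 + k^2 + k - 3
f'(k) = -18*k^2 + 2*k + 1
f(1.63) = -24.70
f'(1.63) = -43.56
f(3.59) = -264.13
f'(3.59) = -223.81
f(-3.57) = 279.17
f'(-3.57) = -235.55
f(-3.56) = 276.82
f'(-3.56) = -234.24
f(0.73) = -4.07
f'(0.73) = -7.13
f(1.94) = -41.10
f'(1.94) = -62.86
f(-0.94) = 1.93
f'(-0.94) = -16.78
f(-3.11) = 184.04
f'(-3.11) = -179.32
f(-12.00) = 10497.00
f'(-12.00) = -2615.00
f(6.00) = -1257.00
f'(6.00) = -635.00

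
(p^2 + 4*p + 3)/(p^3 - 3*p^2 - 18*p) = (p + 1)/(p*(p - 6))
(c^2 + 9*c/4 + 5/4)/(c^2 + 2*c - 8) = (4*c^2 + 9*c + 5)/(4*(c^2 + 2*c - 8))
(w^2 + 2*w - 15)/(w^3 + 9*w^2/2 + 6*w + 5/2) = 2*(w^2 + 2*w - 15)/(2*w^3 + 9*w^2 + 12*w + 5)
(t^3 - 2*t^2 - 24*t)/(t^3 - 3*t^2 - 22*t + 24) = t/(t - 1)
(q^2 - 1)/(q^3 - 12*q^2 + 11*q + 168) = (q^2 - 1)/(q^3 - 12*q^2 + 11*q + 168)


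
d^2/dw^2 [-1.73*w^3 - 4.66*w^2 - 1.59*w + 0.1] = -10.38*w - 9.32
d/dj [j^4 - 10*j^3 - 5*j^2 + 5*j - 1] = 4*j^3 - 30*j^2 - 10*j + 5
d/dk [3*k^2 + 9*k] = 6*k + 9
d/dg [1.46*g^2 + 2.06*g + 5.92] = 2.92*g + 2.06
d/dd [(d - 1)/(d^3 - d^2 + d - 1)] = -2*d/(d^4 + 2*d^2 + 1)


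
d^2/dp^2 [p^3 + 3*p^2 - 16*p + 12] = 6*p + 6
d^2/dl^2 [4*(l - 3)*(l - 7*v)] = 8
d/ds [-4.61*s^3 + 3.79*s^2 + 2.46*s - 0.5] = -13.83*s^2 + 7.58*s + 2.46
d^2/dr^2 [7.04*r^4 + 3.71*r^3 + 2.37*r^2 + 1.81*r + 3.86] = 84.48*r^2 + 22.26*r + 4.74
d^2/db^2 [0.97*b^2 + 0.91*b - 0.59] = 1.94000000000000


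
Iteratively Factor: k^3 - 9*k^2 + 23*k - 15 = (k - 1)*(k^2 - 8*k + 15) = (k - 3)*(k - 1)*(k - 5)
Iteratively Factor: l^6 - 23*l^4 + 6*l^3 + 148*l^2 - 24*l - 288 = (l - 3)*(l^5 + 3*l^4 - 14*l^3 - 36*l^2 + 40*l + 96) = (l - 3)*(l + 2)*(l^4 + l^3 - 16*l^2 - 4*l + 48) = (l - 3)^2*(l + 2)*(l^3 + 4*l^2 - 4*l - 16) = (l - 3)^2*(l + 2)^2*(l^2 + 2*l - 8) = (l - 3)^2*(l + 2)^2*(l + 4)*(l - 2)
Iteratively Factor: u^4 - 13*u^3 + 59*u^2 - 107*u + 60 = (u - 4)*(u^3 - 9*u^2 + 23*u - 15) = (u - 5)*(u - 4)*(u^2 - 4*u + 3) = (u - 5)*(u - 4)*(u - 1)*(u - 3)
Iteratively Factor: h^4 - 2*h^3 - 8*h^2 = (h - 4)*(h^3 + 2*h^2) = h*(h - 4)*(h^2 + 2*h) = h*(h - 4)*(h + 2)*(h)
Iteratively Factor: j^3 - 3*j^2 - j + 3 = (j - 1)*(j^2 - 2*j - 3) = (j - 1)*(j + 1)*(j - 3)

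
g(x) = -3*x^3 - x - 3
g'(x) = -9*x^2 - 1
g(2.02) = -29.75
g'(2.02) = -37.72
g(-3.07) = 86.87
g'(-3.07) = -85.82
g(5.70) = -564.28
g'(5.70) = -293.41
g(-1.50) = 8.62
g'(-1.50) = -21.25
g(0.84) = -5.62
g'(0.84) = -7.35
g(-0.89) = 0.00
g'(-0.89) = -8.13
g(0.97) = -6.71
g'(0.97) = -9.47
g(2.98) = -85.37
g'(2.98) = -80.92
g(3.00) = -87.00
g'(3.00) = -82.00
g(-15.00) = 10137.00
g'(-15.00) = -2026.00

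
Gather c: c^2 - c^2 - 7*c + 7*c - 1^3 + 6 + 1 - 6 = 0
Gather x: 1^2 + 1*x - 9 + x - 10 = 2*x - 18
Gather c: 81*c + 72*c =153*c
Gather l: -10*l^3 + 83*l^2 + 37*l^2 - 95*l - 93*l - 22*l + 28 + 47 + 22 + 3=-10*l^3 + 120*l^2 - 210*l + 100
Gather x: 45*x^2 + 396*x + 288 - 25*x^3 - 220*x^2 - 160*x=-25*x^3 - 175*x^2 + 236*x + 288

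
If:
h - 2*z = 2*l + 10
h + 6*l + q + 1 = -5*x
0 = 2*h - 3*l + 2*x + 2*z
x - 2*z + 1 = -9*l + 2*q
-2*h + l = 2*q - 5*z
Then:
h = -3522/479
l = -1726/479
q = -3416/479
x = 3363/479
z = -2430/479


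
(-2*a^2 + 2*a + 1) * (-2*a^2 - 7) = 4*a^4 - 4*a^3 + 12*a^2 - 14*a - 7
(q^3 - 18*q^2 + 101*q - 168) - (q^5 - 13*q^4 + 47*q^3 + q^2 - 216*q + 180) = -q^5 + 13*q^4 - 46*q^3 - 19*q^2 + 317*q - 348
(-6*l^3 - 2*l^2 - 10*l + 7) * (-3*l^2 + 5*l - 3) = 18*l^5 - 24*l^4 + 38*l^3 - 65*l^2 + 65*l - 21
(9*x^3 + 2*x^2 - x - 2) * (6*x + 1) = 54*x^4 + 21*x^3 - 4*x^2 - 13*x - 2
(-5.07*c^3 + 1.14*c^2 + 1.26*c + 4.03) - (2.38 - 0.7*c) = -5.07*c^3 + 1.14*c^2 + 1.96*c + 1.65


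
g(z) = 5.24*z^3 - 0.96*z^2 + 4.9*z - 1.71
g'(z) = 15.72*z^2 - 1.92*z + 4.9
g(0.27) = -0.35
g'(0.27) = 5.53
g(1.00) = 7.47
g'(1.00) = 18.70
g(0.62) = 2.21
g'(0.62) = 9.75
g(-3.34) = -224.03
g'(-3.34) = 186.68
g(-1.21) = -18.33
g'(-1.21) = 30.24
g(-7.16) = -2009.41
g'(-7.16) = 824.54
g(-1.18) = -17.44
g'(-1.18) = 29.05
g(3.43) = 215.26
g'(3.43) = 183.26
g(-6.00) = -1197.51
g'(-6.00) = 582.34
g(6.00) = 1124.97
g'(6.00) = 559.30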